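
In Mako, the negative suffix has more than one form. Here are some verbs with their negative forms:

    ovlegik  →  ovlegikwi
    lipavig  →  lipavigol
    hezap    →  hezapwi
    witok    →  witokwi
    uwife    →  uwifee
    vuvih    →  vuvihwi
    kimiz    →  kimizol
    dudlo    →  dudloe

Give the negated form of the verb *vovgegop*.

vovgegopwi

The alternation tracks the final sound of the stem — -wi when the stem ends in a voiceless consonant (*ovlegik*, *hezap*, *witok*, *vuvih*); -ol when the stem ends in a voiced consonant (*lipavig*, *kimiz*); -e when the stem ends in a vowel (*uwife*, *dudlo*).
*vovgegop*: final sound = /p/, a voiceless consonant → -wi → *vovgegopwi*.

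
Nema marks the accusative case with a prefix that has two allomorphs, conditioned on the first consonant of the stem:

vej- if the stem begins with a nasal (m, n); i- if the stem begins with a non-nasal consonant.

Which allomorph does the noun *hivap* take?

i-

*hivap* — first consonant /h/ (non-nasal) → i-.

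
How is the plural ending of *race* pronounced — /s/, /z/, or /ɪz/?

The stem *race* ends in a sibilant (/s, z, ʃ, ʒ, tʃ, dʒ/).
The plural suffix surfaces as /ɪz/ after sibilants, /s/ after other voiceless consonants, and /z/ after other voiced sounds.
So the plural -s on *race* is pronounced /ɪz/.

/ɪz/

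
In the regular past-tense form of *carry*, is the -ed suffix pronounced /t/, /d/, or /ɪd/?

/d/

The stem *carry* ends in a voiced sound other than /d/.
The -ed suffix is realized as /ɪd/ after /t, d/; as /t/ after other voiceless consonants; and as /d/ after other voiced sounds.
So -ed on *carry* is pronounced /d/.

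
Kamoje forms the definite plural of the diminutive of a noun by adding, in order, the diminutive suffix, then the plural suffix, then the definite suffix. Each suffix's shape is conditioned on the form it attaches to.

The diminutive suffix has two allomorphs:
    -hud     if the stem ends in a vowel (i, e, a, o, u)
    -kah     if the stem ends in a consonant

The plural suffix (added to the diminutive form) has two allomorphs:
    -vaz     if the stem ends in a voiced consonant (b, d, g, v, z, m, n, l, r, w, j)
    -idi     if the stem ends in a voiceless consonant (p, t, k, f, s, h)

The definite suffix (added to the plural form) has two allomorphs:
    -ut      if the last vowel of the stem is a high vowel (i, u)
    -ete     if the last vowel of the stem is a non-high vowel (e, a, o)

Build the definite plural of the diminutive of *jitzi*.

jitzihudvazete

Since the final sound of *jitzi* is /i/ (a vowel), it takes -hud, giving *jitzihud*.
Since the final consonant of the diminutive form *jitzihud* is /d/ (voiced), it takes -vaz, giving *jitzihudvaz*.
Since the last vowel of the plural form *jitzihudvaz* is /a/ (a non-high vowel), it takes -ete, giving *jitzihudvazete*.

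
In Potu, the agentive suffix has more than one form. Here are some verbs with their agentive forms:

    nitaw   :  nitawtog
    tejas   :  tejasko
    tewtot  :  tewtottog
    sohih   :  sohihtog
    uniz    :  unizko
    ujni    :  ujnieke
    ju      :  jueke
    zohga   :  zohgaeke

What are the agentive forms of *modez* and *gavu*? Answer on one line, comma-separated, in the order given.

The suffix is conditioned by the final sound: -ko when the stem ends in a sibilant (*tejas*, *uniz*); -tog when the stem ends in a non-sibilant consonant (*nitaw*, *tewtot*, *sohih*); -eke when the stem ends in a vowel (*ujni*, *ju*, *zohga*).
*modez* — final sound /z/ (a sibilant) → -ko → *modezko*.
*gavu* — final sound /u/ (a vowel) → -eke → *gavueke*.

modezko, gavueke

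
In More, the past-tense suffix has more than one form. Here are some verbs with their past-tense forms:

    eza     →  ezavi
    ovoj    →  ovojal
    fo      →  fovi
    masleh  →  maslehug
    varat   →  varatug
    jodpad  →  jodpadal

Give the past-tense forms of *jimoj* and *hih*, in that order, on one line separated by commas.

The suffix is conditioned by the final sound: -ug when the stem ends in a voiceless consonant (*masleh*, *varat*); -al when the stem ends in a voiced consonant (*ovoj*, *jodpad*); -vi when the stem ends in a vowel (*eza*, *fo*).
*jimoj*: final sound = /j/, a voiced consonant → -al → *jimojal*.
*hih* — final sound /h/ (a voiceless consonant) → -ug → *hihug*.

jimojal, hihug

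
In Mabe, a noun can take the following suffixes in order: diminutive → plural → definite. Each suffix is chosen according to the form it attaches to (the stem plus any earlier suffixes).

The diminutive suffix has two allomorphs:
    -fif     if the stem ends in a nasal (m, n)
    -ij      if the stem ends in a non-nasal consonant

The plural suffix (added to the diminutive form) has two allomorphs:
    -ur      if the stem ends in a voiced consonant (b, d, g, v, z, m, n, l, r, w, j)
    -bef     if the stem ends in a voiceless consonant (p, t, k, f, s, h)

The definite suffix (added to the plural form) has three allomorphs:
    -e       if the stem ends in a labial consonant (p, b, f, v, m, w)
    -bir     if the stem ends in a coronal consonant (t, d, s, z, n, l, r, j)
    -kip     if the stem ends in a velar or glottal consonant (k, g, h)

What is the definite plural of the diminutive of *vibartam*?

vibartamfifbefe

*vibartam*: final consonant = /m/, a nasal → -fif → *vibartamfif*.
The diminutive form *vibartamfif*: final consonant = /f/, voiceless → -bef → *vibartamfifbef*.
The plural form *vibartamfifbef*: final consonant = /f/, labial → -e → *vibartamfifbefe*.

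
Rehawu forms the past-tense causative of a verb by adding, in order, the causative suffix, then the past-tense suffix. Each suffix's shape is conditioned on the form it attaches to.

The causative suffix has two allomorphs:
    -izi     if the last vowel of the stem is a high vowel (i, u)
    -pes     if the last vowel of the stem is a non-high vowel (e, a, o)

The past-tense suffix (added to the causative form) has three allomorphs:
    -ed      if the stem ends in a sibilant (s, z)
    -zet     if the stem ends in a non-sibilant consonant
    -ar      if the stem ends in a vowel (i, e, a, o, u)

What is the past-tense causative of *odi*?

odiiziar

Since the last vowel of *odi* is /i/ (a high vowel), it takes -izi, giving *odiizi*.
The final sound of the causative form *odiizi* is /i/, which is a vowel, so the past-tense suffix is -ar, giving *odiiziar*.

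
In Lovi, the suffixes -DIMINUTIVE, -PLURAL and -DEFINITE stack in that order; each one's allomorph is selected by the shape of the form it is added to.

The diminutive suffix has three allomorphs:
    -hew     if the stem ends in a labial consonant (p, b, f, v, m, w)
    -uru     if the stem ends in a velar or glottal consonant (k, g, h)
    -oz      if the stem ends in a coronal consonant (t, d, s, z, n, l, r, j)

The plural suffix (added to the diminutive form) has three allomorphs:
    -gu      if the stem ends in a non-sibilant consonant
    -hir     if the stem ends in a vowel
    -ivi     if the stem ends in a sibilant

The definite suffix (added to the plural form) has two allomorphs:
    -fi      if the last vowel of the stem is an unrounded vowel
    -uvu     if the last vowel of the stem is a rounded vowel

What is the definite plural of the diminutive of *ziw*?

*ziw*: final consonant = /w/, labial → -hew → *ziwhew*.
The diminutive form *ziwhew*: final sound = /w/, a non-sibilant consonant → -gu → *ziwhewgu*.
The plural form *ziwhewgu* — last vowel /u/ (a rounded vowel) → -uvu → *ziwhewguuvu*.

ziwhewguuvu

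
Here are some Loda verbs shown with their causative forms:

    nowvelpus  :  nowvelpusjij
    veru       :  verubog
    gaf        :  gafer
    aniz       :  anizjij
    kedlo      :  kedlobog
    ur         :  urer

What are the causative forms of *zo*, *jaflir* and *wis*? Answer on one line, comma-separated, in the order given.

zobog, jaflirer, wisjij

The suffix is conditioned by the final sound: -jij when the stem ends in a sibilant (*nowvelpus*, *aniz*); -er when the stem ends in a non-sibilant consonant (*gaf*, *ur*); -bog when the stem ends in a vowel (*veru*, *kedlo*).
*zo*: final sound = /o/, a vowel → -bog → *zobog*.
Since the final sound of *jaflir* is /r/ (a non-sibilant consonant), it takes -er, giving *jaflirer*.
*wis*: final sound = /s/, a sibilant → -jij → *wisjij*.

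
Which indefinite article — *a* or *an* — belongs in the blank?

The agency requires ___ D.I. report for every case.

The indefinite article is chosen by the initial *sound* of the following word, not its spelling.
The initialism *D.I.* is read letter by letter; the first letter, D, is pronounced /diː/, which begins with a consonant sound.
So the article is *a*: The agency requires a D.I. report for every case.

a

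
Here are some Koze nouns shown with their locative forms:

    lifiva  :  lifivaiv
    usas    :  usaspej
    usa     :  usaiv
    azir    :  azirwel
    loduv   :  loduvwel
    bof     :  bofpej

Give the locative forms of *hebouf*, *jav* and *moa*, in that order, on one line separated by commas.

Looking at the final sound of each stem: -pej when the stem ends in a voiceless consonant (*usas*, *bof*); -wel when the stem ends in a voiced consonant (*azir*, *loduv*); -iv when the stem ends in a vowel (*lifiva*, *usa*).
Since the final sound of *hebouf* is /f/ (a voiceless consonant), it takes -pej, giving *heboufpej*.
*jav* — final sound /v/ (a voiced consonant) → -wel → *javwel*.
The final sound of *moa* is /a/, which is a vowel, so the suffix is -iv, giving *moaiv*.

heboufpej, javwel, moaiv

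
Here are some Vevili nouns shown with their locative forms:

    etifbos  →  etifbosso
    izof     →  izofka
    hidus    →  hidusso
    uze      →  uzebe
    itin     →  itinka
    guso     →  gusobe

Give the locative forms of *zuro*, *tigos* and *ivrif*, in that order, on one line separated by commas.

zurobe, tigosso, ivrifka

The pattern is sibilance of the final sound: -so when the stem ends in a sibilant (*etifbos*, *hidus*); -ka when the stem ends in a non-sibilant consonant (*izof*, *itin*); -be when the stem ends in a vowel (*uze*, *guso*).
Since the final sound of *zuro* is /o/ (a vowel), it takes -be, giving *zurobe*.
*tigos* — final sound /s/ (a sibilant) → -so → *tigosso*.
*ivrif*: final sound = /f/, a non-sibilant consonant → -ka → *ivrifka*.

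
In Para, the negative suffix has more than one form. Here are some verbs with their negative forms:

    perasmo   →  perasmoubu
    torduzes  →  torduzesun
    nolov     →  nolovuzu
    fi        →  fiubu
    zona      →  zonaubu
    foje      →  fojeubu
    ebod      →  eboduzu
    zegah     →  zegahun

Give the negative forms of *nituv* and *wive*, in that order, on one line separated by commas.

nituvuzu, wiveubu

The alternation tracks the final sound of the stem — -un when the stem ends in a voiceless consonant (*torduzes*, *zegah*); -uzu when the stem ends in a voiced consonant (*nolov*, *ebod*); -ubu when the stem ends in a vowel (*perasmo*, *fi*, *zona*, *foje*).
The final sound of *nituv* is /v/, which is a voiced consonant, so the suffix is -uzu, giving *nituvuzu*.
*wive* — final sound /e/ (a vowel) → -ubu → *wiveubu*.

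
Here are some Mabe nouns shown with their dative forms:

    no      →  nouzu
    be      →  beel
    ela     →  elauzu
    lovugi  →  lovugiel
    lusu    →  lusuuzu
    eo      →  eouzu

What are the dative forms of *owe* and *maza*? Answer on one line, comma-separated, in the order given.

oweel, mazauzu

The suffix is conditioned by the last vowel: -el when the last vowel of the stem is a front vowel (*be*, *lovugi*); -uzu when the last vowel of the stem is a back vowel (*no*, *ela*, *lusu*, *eo*).
*owe* — last vowel /e/ (a front vowel) → -el → *oweel*.
*maza*: last vowel = /a/, a back vowel → -uzu → *mazauzu*.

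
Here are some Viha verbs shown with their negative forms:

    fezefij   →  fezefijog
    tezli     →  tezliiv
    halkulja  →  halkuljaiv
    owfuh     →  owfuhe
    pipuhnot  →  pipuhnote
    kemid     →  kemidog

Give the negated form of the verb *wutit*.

wutite

The alternation tracks the final sound of the stem — -e when the stem ends in a voiceless consonant (*owfuh*, *pipuhnot*); -og when the stem ends in a voiced consonant (*fezefij*, *kemid*); -iv when the stem ends in a vowel (*tezli*, *halkulja*).
*wutit* — final sound /t/ (a voiceless consonant) → -e → *wutite*.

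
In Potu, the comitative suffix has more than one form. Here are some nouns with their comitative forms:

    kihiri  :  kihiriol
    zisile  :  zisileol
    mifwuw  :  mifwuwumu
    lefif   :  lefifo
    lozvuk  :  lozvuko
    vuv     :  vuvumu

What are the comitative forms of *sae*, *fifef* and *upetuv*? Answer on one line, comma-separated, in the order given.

The pattern is voicing of the final sound: -o when the stem ends in a voiceless consonant (*lefif*, *lozvuk*); -umu when the stem ends in a voiced consonant (*mifwuw*, *vuv*); -ol when the stem ends in a vowel (*kihiri*, *zisile*).
*sae* — final sound /e/ (a vowel) → -ol → *saeol*.
*fifef* — final sound /f/ (a voiceless consonant) → -o → *fifefo*.
*upetuv* — final sound /v/ (a voiced consonant) → -umu → *upetuvumu*.

saeol, fifefo, upetuvumu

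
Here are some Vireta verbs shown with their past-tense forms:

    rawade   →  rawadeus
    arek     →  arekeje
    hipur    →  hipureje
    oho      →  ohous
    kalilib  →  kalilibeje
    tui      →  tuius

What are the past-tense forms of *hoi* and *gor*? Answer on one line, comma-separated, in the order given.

The suffix is conditioned by the final sound: -eje when the stem ends in a consonant (*arek*, *hipur*, *kalilib*); -us when the stem ends in a vowel (*rawade*, *oho*, *tui*).
The final sound of *hoi* is /i/, which is a vowel, so the suffix is -us, giving *hoius*.
Since the final sound of *gor* is /r/ (a consonant), it takes -eje, giving *goreje*.

hoius, goreje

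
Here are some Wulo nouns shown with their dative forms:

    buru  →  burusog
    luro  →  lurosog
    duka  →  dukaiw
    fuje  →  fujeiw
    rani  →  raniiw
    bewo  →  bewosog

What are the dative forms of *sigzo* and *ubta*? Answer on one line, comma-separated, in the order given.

The alternation tracks the last vowel of the stem — -sog when the last vowel of the stem is a rounded vowel (*buru*, *luro*, *bewo*); -iw when the last vowel of the stem is an unrounded vowel (*duka*, *fuje*, *rani*).
*sigzo* — last vowel /o/ (a rounded vowel) → -sog → *sigzosog*.
Since the last vowel of *ubta* is /a/ (an unrounded vowel), it takes -iw, giving *ubtaiw*.

sigzosog, ubtaiw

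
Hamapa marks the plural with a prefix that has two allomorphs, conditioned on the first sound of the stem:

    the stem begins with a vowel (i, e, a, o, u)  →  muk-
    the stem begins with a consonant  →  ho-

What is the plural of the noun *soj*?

*soj* — first sound /s/ (a consonant) → ho- → *hosoj*.

hosoj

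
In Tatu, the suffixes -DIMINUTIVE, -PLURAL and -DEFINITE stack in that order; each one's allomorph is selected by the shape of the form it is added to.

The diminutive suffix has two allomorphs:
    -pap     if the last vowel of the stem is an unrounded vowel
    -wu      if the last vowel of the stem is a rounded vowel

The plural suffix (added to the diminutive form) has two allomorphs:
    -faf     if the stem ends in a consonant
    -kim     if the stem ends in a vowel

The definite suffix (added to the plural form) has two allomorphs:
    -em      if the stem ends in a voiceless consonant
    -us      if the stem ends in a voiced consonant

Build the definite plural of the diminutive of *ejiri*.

ejiripapfafem

*ejiri* — last vowel /i/ (an unrounded vowel) → -pap → *ejiripap*.
Since the final sound of the diminutive form *ejiripap* is /p/ (a consonant), it takes -faf, giving *ejiripapfaf*.
The plural form *ejiripapfaf*: final consonant = /f/, voiceless → -em → *ejiripapfafem*.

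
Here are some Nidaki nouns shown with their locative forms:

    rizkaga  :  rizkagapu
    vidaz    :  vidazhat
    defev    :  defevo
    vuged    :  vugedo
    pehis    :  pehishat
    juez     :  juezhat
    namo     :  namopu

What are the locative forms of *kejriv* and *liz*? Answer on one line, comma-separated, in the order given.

kejrivo, lizhat

The alternation tracks the final sound of the stem — -hat when the stem ends in a sibilant (*vidaz*, *pehis*, *juez*); -o when the stem ends in a non-sibilant consonant (*defev*, *vuged*); -pu when the stem ends in a vowel (*rizkaga*, *namo*).
Since the final sound of *kejriv* is /v/ (a non-sibilant consonant), it takes -o, giving *kejrivo*.
The final sound of *liz* is /z/, which is a sibilant, so the suffix is -hat, giving *lizhat*.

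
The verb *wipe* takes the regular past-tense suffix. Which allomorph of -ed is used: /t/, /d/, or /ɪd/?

The stem *wipe* ends in a voiceless consonant other than /t/.
The -ed suffix is realized as /ɪd/ after /t, d/; as /t/ after other voiceless consonants; and as /d/ after other voiced sounds.
So -ed on *wipe* is pronounced /t/.

/t/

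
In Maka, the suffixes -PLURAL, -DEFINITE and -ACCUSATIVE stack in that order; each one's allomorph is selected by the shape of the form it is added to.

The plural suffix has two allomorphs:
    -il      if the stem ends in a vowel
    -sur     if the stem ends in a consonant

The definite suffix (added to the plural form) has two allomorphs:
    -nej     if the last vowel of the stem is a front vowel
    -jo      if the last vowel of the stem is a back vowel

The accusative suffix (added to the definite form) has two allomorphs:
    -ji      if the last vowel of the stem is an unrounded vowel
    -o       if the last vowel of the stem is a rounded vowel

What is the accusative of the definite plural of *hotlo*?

*hotlo* — final sound /o/ (a vowel) → -il → *hotloil*.
The plural form *hotloil*: last vowel = /i/, a front vowel → -nej → *hotloilnej*.
The definite form *hotloilnej* — last vowel /e/ (an unrounded vowel) → -ji → *hotloilnejji*.

hotloilnejji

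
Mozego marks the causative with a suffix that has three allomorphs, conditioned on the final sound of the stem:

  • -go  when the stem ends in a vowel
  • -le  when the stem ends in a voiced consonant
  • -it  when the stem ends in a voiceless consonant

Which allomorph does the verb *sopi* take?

The final sound of *sopi* is /i/, which is a vowel, so the suffix is -go.

-go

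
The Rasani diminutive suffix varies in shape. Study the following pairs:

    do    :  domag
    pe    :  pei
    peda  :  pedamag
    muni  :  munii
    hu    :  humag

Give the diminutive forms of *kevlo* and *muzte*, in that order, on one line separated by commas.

Looking at the last vowel of each stem: -i when the last vowel of the stem is a front vowel (*pe*, *muni*); -mag when the last vowel of the stem is a back vowel (*do*, *peda*, *hu*).
The last vowel of *kevlo* is /o/, which is a back vowel, so the suffix is -mag, giving *kevlomag*.
The last vowel of *muzte* is /e/, which is a front vowel, so the suffix is -i, giving *muztei*.

kevlomag, muztei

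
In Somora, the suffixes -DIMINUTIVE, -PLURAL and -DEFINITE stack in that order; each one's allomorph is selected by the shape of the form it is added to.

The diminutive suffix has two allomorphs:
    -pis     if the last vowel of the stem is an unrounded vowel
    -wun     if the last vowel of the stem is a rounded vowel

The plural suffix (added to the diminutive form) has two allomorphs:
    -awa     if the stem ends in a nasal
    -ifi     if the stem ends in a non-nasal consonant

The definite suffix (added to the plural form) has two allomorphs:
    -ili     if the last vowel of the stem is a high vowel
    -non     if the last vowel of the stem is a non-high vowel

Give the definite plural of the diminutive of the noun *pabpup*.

pabpupwunawanon

Since the last vowel of *pabpup* is /u/ (a rounded vowel), it takes -wun, giving *pabpupwun*.
The diminutive form *pabpupwun*: final consonant = /n/, a nasal → -awa → *pabpupwunawa*.
The plural form *pabpupwunawa*: last vowel = /a/, a non-high vowel → -non → *pabpupwunawanon*.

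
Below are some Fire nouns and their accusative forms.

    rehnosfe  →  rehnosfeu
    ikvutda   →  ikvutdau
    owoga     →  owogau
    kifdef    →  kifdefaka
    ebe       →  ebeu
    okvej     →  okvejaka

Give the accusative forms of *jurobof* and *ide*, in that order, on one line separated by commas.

The pattern is consonant vs. vowel: -aka when the stem ends in a consonant (*kifdef*, *okvej*); -u when the stem ends in a vowel (*rehnosfe*, *ikvutda*, *owoga*, *ebe*).
Since the final sound of *jurobof* is /f/ (a consonant), it takes -aka, giving *jurobofaka*.
*ide*: final sound = /e/, a vowel → -u → *ideu*.

jurobofaka, ideu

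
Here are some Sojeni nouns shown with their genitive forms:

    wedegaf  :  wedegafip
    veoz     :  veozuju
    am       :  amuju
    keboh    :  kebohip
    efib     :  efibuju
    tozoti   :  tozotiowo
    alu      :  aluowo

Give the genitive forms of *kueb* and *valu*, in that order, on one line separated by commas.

The pattern is voicing of the final sound: -ip when the stem ends in a voiceless consonant (*wedegaf*, *keboh*); -uju when the stem ends in a voiced consonant (*veoz*, *am*, *efib*); -owo when the stem ends in a vowel (*tozoti*, *alu*).
*kueb* — final sound /b/ (a voiced consonant) → -uju → *kuebuju*.
Since the final sound of *valu* is /u/ (a vowel), it takes -owo, giving *valuowo*.

kuebuju, valuowo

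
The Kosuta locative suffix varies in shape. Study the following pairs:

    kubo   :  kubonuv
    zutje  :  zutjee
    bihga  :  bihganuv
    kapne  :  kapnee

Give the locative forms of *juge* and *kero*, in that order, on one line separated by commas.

The suffix is conditioned by the last vowel: -e when the last vowel of the stem is a front vowel (*zutje*, *kapne*); -nuv when the last vowel of the stem is a back vowel (*kubo*, *bihga*).
The last vowel of *juge* is /e/, which is a front vowel, so the suffix is -e, giving *jugee*.
Since the last vowel of *kero* is /o/ (a back vowel), it takes -nuv, giving *keronuv*.

jugee, keronuv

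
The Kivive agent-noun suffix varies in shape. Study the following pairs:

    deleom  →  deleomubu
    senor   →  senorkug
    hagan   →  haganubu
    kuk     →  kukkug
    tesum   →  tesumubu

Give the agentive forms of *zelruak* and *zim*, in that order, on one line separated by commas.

Looking at the final consonant of each stem: -ubu when the stem ends in a nasal (*deleom*, *hagan*, *tesum*); -kug when the stem ends in a non-nasal consonant (*senor*, *kuk*).
Since the final consonant of *zelruak* is /k/ (non-nasal), it takes -kug, giving *zelruakkug*.
*zim*: final consonant = /m/, a nasal → -ubu → *zimubu*.

zelruakkug, zimubu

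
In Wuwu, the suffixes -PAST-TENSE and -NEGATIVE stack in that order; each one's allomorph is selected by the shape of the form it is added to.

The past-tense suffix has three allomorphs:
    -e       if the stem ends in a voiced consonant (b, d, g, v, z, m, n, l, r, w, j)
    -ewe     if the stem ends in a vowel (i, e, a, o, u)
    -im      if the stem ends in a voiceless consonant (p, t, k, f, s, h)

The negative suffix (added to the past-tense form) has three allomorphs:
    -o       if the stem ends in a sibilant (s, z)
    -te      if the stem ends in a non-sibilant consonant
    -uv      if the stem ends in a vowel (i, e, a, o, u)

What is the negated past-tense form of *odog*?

*odog*: final sound = /g/, a voiced consonant → -e → *odoge*.
Since the final sound of the past-tense form *odoge* is /e/ (a vowel), it takes -uv, giving *odogeuv*.

odogeuv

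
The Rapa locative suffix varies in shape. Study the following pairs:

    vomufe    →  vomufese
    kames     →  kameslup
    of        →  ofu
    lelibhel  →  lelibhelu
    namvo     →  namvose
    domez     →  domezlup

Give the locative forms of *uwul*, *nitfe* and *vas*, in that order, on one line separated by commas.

uwulu, nitfese, vaslup

The suffix is conditioned by the final sound: -lup when the stem ends in a sibilant (*kames*, *domez*); -u when the stem ends in a non-sibilant consonant (*of*, *lelibhel*); -se when the stem ends in a vowel (*vomufe*, *namvo*).
The final sound of *uwul* is /l/, which is a non-sibilant consonant, so the suffix is -u, giving *uwulu*.
*nitfe* — final sound /e/ (a vowel) → -se → *nitfese*.
Since the final sound of *vas* is /s/ (a sibilant), it takes -lup, giving *vaslup*.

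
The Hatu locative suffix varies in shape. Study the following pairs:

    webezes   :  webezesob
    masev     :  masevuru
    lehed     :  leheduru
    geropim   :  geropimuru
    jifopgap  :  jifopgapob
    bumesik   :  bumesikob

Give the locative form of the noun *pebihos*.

pebihosob

Looking at the final consonant of each stem: -ob when the stem ends in a voiceless consonant (*webezes*, *jifopgap*, *bumesik*); -uru when the stem ends in a voiced consonant (*masev*, *lehed*, *geropim*).
Since the final consonant of *pebihos* is /s/ (voiceless), it takes -ob, giving *pebihosob*.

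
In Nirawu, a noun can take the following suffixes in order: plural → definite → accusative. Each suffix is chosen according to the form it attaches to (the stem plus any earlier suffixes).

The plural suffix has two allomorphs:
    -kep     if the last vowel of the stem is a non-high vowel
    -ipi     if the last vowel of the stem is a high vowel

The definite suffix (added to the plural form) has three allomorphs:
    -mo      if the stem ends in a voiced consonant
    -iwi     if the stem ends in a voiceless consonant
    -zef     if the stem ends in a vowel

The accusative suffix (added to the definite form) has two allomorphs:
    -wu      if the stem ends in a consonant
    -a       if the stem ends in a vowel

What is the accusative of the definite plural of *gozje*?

gozjekepiwia

Since the last vowel of *gozje* is /e/ (a non-high vowel), it takes -kep, giving *gozjekep*.
The plural form *gozjekep*: final sound = /p/, a voiceless consonant → -iwi → *gozjekepiwi*.
The definite form *gozjekepiwi*: final sound = /i/, a vowel → -a → *gozjekepiwia*.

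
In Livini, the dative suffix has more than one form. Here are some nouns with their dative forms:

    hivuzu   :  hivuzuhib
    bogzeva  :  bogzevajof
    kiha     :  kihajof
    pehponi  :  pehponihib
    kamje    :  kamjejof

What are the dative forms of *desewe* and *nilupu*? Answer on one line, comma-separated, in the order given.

Looking at the last vowel of each stem: -hib when the last vowel of the stem is a high vowel (*hivuzu*, *pehponi*); -jof when the last vowel of the stem is a non-high vowel (*bogzeva*, *kiha*, *kamje*).
*desewe* — last vowel /e/ (a non-high vowel) → -jof → *desewejof*.
Since the last vowel of *nilupu* is /u/ (a high vowel), it takes -hib, giving *nilupuhib*.

desewejof, nilupuhib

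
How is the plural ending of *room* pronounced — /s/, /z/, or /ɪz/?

The stem *room* ends in a voiced non-sibilant sound.
The plural suffix surfaces as /ɪz/ after sibilants, /s/ after other voiceless consonants, and /z/ after other voiced sounds.
So the plural -s on *room* is pronounced /z/.

/z/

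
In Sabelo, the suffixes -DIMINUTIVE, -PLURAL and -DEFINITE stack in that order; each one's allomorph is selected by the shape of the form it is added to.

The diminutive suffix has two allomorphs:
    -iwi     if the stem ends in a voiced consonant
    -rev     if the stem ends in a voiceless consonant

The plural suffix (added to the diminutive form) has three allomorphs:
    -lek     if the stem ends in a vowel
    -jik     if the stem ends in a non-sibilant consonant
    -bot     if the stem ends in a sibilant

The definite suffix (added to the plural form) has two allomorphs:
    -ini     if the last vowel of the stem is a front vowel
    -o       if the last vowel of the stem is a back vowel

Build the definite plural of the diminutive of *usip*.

usiprevjikini

The final consonant of *usip* is /p/, which is voiceless, so the diminutive suffix is -rev, giving *usiprev*.
The diminutive form *usiprev*: final sound = /v/, a non-sibilant consonant → -jik → *usiprevjik*.
The plural form *usiprevjik*: last vowel = /i/, a front vowel → -ini → *usiprevjikini*.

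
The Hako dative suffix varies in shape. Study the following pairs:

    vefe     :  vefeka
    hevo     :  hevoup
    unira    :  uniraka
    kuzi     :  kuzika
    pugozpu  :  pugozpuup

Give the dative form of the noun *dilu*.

diluup

The suffix is conditioned by the last vowel: -up when the last vowel of the stem is a rounded vowel (*hevo*, *pugozpu*); -ka when the last vowel of the stem is an unrounded vowel (*vefe*, *unira*, *kuzi*).
Since the last vowel of *dilu* is /u/ (a rounded vowel), it takes -up, giving *diluup*.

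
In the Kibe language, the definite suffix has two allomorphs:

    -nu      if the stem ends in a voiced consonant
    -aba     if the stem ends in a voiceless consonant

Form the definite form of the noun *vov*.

*vov* — final consonant /v/ (voiced) → -nu → *vovnu*.

vovnu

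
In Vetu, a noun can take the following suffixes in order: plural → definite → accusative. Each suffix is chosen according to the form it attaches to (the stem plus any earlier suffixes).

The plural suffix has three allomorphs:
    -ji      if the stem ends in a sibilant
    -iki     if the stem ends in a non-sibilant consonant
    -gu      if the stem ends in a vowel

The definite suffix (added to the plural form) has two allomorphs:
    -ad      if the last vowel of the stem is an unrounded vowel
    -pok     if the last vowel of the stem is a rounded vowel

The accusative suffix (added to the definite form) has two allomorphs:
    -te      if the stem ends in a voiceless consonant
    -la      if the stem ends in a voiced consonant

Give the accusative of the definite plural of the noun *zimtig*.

*zimtig* — final sound /g/ (a non-sibilant consonant) → -iki → *zimtigiki*.
The last vowel of the plural form *zimtigiki* is /i/, which is an unrounded vowel, so the definite suffix is -ad, giving *zimtigikiad*.
Since the final consonant of the definite form *zimtigikiad* is /d/ (voiced), it takes -la, giving *zimtigikiadla*.

zimtigikiadla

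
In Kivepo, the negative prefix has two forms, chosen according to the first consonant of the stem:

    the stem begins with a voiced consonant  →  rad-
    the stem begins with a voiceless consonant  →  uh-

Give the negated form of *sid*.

uhsid

Since the first consonant of *sid* is /s/ (voiceless), it takes uh-, giving *uhsid*.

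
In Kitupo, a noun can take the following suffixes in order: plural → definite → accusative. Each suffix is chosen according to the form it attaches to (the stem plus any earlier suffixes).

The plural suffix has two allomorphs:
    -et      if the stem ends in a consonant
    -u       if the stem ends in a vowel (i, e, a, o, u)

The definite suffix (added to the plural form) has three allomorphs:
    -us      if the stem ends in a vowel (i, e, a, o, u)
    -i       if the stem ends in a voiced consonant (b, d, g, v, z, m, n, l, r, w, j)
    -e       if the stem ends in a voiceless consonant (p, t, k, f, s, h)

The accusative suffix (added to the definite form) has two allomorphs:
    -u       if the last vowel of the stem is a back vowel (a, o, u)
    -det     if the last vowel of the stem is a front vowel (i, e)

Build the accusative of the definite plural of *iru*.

*iru* — final sound /u/ (a vowel) → -u → *iruu*.
The final sound of the plural form *iruu* is /u/, which is a vowel, so the definite suffix is -us, giving *iruuus*.
The definite form *iruuus* — last vowel /u/ (a back vowel) → -u → *iruuusu*.

iruuusu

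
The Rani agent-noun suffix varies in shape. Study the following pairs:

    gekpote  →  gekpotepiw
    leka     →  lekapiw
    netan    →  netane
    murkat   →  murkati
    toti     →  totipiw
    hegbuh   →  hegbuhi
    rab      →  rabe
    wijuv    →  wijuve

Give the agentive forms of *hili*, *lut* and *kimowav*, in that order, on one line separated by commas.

Looking at the final sound of each stem: -i when the stem ends in a voiceless consonant (*murkat*, *hegbuh*); -e when the stem ends in a voiced consonant (*netan*, *rab*, *wijuv*); -piw when the stem ends in a vowel (*gekpote*, *leka*, *toti*).
*hili* — final sound /i/ (a vowel) → -piw → *hilipiw*.
Since the final sound of *lut* is /t/ (a voiceless consonant), it takes -i, giving *luti*.
Since the final sound of *kimowav* is /v/ (a voiced consonant), it takes -e, giving *kimowave*.

hilipiw, luti, kimowave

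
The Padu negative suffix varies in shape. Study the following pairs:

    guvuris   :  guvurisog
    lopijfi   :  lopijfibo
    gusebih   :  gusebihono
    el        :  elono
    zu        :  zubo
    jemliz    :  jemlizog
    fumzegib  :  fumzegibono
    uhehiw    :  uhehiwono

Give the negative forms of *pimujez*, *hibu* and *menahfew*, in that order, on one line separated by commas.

Looking at the final sound of each stem: -og when the stem ends in a sibilant (*guvuris*, *jemliz*); -ono when the stem ends in a non-sibilant consonant (*gusebih*, *el*, *fumzegib*, *uhehiw*); -bo when the stem ends in a vowel (*lopijfi*, *zu*).
The final sound of *pimujez* is /z/, which is a sibilant, so the suffix is -og, giving *pimujezog*.
Since the final sound of *hibu* is /u/ (a vowel), it takes -bo, giving *hibubo*.
The final sound of *menahfew* is /w/, which is a non-sibilant consonant, so the suffix is -ono, giving *menahfewono*.

pimujezog, hibubo, menahfewono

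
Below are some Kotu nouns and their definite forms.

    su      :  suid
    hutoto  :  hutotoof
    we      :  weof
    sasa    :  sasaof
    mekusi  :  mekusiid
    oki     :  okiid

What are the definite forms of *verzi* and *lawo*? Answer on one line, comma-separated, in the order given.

The suffix is conditioned by the last vowel: -id when the last vowel of the stem is a high vowel (*su*, *mekusi*, *oki*); -of when the last vowel of the stem is a non-high vowel (*hutoto*, *we*, *sasa*).
*verzi*: last vowel = /i/, a high vowel → -id → *verziid*.
*lawo*: last vowel = /o/, a non-high vowel → -of → *lawoof*.

verziid, lawoof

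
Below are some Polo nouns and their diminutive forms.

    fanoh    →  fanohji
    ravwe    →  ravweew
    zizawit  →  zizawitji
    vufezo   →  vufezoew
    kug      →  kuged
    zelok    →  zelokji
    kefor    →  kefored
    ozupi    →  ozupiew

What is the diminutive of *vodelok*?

The pattern is voicing of the final sound: -ji when the stem ends in a voiceless consonant (*fanoh*, *zizawit*, *zelok*); -ed when the stem ends in a voiced consonant (*kug*, *kefor*); -ew when the stem ends in a vowel (*ravwe*, *vufezo*, *ozupi*).
The final sound of *vodelok* is /k/, which is a voiceless consonant, so the suffix is -ji, giving *vodelokji*.

vodelokji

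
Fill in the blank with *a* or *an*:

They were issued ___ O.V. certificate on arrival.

an

The indefinite article is chosen by the initial *sound* of the following word, not its spelling.
The initialism *O.V.* is read letter by letter; the first letter, O, is pronounced /oʊ/, which begins with a vowel sound.
So the article is *an*: They were issued an O.V. certificate on arrival.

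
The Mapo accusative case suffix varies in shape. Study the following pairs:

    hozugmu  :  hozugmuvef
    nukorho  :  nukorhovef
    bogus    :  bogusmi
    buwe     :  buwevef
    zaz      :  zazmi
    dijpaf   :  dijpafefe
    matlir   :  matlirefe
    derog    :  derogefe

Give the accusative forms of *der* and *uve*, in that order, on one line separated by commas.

The pattern is sibilance of the final sound: -mi when the stem ends in a sibilant (*bogus*, *zaz*); -efe when the stem ends in a non-sibilant consonant (*dijpaf*, *matlir*, *derog*); -vef when the stem ends in a vowel (*hozugmu*, *nukorho*, *buwe*).
*der* — final sound /r/ (a non-sibilant consonant) → -efe → *derefe*.
*uve* — final sound /e/ (a vowel) → -vef → *uvevef*.

derefe, uvevef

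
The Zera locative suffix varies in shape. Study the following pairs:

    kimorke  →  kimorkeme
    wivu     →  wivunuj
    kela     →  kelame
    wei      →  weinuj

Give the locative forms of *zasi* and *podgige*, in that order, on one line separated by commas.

The pattern is height harmony: -nuj when the last vowel of the stem is a high vowel (*wivu*, *wei*); -me when the last vowel of the stem is a non-high vowel (*kimorke*, *kela*).
*zasi*: last vowel = /i/, a high vowel → -nuj → *zasinuj*.
Since the last vowel of *podgige* is /e/ (a non-high vowel), it takes -me, giving *podgigeme*.

zasinuj, podgigeme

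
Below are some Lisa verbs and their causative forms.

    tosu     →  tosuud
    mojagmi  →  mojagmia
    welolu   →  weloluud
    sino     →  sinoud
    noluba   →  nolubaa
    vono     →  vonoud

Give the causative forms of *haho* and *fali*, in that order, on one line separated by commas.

The pattern is rounding harmony: -ud when the last vowel of the stem is a rounded vowel (*tosu*, *welolu*, *sino*, *vono*); -a when the last vowel of the stem is an unrounded vowel (*mojagmi*, *noluba*).
The last vowel of *haho* is /o/, which is a rounded vowel, so the suffix is -ud, giving *hahoud*.
*fali*: last vowel = /i/, an unrounded vowel → -a → *falia*.

hahoud, falia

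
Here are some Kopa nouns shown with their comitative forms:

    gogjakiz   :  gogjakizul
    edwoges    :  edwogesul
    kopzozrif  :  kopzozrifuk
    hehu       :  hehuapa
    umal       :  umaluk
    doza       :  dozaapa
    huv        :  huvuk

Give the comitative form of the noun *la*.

laapa

The alternation tracks the final sound of the stem — -ul when the stem ends in a sibilant (*gogjakiz*, *edwoges*); -uk when the stem ends in a non-sibilant consonant (*kopzozrif*, *umal*, *huv*); -apa when the stem ends in a vowel (*hehu*, *doza*).
*la* — final sound /a/ (a vowel) → -apa → *laapa*.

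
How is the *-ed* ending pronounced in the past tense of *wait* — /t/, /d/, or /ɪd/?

/ɪd/

The stem *wait* ends in /t/ or /d/.
The -ed suffix is realized as /ɪd/ after /t, d/; as /t/ after other voiceless consonants; and as /d/ after other voiced sounds.
So -ed on *wait* is pronounced /ɪd/.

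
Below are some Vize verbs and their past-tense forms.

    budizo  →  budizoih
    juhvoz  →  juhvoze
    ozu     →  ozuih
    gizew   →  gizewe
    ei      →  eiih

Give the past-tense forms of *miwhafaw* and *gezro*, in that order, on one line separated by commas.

miwhafawe, gezroih

Looking at the final sound of each stem: -e when the stem ends in a consonant (*juhvoz*, *gizew*); -ih when the stem ends in a vowel (*budizo*, *ozu*, *ei*).
Since the final sound of *miwhafaw* is /w/ (a consonant), it takes -e, giving *miwhafawe*.
The final sound of *gezro* is /o/, which is a vowel, so the suffix is -ih, giving *gezroih*.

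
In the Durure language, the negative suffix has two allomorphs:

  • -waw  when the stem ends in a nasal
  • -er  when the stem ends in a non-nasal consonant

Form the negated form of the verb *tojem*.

tojemwaw

*tojem*: final consonant = /m/, a nasal → -waw → *tojemwaw*.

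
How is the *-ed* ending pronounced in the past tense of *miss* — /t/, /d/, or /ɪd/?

The stem *miss* ends in a voiceless consonant other than /t/.
The -ed suffix is realized as /ɪd/ after /t, d/; as /t/ after other voiceless consonants; and as /d/ after other voiced sounds.
So -ed on *miss* is pronounced /t/.

/t/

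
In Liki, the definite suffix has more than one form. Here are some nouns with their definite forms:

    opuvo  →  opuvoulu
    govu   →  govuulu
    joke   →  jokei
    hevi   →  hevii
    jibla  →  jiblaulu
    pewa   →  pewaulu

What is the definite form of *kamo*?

Looking at the last vowel of each stem: -i when the last vowel of the stem is a front vowel (*joke*, *hevi*); -ulu when the last vowel of the stem is a back vowel (*opuvo*, *govu*, *jibla*, *pewa*).
Since the last vowel of *kamo* is /o/ (a back vowel), it takes -ulu, giving *kamoulu*.

kamoulu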